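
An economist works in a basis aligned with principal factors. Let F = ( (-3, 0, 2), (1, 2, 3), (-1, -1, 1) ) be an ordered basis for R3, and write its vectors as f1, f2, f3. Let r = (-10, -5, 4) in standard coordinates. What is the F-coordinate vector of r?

(2, -1, 3)

We seek scalars with c_1 f1 + ... + c_3 f3 = r; equivalently solve M c = r where the columns of M are f1, ..., f3.
Gaussian elimination on [M | r] yields c = (2, -1, 3).
Check: 2f1 - f2 + 3f3 = (-10, -5, 4).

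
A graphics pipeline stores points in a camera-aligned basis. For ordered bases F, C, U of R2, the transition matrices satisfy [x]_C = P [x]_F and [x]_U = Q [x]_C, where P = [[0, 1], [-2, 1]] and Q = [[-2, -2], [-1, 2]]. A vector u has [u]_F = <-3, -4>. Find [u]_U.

<4, 8>

Apply P to get C-coordinates <-4, 2>, then Q to get U-coordinates.
The result is [u]_U = <4, 8>.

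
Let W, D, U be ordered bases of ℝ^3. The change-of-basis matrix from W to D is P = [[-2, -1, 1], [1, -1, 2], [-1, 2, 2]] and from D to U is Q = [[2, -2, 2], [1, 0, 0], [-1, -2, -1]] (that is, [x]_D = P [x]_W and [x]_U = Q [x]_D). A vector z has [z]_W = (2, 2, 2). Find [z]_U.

First [z]_D = P [z]_W = (-4, 4, 6).
Then [z]_U = Q [z]_D = (-4, -4, -10).

(-4, -4, -10)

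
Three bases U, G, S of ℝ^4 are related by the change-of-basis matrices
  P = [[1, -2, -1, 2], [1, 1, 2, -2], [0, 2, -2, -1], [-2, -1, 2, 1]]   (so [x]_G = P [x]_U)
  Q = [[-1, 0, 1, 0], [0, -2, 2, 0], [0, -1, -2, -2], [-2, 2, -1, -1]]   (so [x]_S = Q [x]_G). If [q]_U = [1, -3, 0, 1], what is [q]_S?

Composing the changes, [q]_S = Q P [q]_U.
Q P = [[-1, 4, -1, -3], [-2, 2, -8, 2], [3, -3, -2, 2], [2, 5, 6, -8]]; applying this to [1, -3, 0, 1] gives [-16, -6, 14, -21].

[-16, -6, 14, -21]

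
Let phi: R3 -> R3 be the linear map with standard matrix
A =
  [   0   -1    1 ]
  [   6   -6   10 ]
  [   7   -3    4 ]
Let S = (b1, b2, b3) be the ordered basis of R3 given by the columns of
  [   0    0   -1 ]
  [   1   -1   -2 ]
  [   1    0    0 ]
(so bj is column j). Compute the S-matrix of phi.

[[1, 3, -1], [-3, -1, -3], [0, -1, -2]]

Let P have columns b1, ..., b3. Then [phi]_S = P^(-1) A P.
Here det P = -1, so P^(-1) is integer; computing A P first and then P^(-1)(A P) gives [[1, 3, -1], [-3, -1, -3], [0, -1, -2]].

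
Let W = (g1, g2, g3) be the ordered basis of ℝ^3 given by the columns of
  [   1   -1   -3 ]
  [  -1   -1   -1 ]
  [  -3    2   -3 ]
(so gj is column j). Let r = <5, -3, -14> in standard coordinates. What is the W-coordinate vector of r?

<4, -1, 0>

We seek scalars with c_1 g1 + ... + c_3 g3 = r; equivalently solve M c = r where the columns of M are g1, ..., g3.
Gaussian elimination on [M | r] yields c = (4, -1, 0).
Check: 4g1 - g2 + 0·g3 = <5, -3, -14>.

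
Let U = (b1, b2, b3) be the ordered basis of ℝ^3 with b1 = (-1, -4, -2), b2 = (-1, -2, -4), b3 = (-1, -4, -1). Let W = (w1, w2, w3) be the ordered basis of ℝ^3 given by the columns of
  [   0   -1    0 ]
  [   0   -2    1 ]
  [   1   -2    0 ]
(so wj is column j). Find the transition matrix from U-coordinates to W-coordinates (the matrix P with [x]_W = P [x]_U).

[[0, -2, 1], [1, 1, 1], [-2, 0, -2]]

Column j of P is [bj]_W, since P maps U-coordinates to W-coordinates.
Expressing b1 in W: b1 = 0·w1 + w2 - 2w3, so column 1 of P is (0, 1, -2).
Doing the same for each bj gives P = [[0, -2, 1], [1, 1, 1], [-2, 0, -2]].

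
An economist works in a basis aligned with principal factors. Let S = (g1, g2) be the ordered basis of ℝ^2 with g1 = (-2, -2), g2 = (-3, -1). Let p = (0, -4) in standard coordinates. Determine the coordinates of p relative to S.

(3, -2)

We seek scalars with c_1 g1 + c_2 g2 = p; equivalently solve M c = p where the columns of M are g1, g2.
System: -2c_1 - 3c_2 = 0, -2c_1 - c_2 = -4; solving gives c_1 = 3, c_2 = -2.
Check: 3g1 - 2g2 = (0, -4).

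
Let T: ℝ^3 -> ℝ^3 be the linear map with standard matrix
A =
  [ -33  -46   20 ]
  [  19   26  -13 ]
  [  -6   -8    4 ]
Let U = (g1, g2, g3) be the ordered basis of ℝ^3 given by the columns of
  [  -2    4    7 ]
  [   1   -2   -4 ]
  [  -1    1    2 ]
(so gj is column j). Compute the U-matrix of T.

[[-1, -3, 1], [3, -3, -3], [-2, -2, 1]]

The j-th column of [T]_U is [T(gj)]_U.
T(g1) = A g1 = <0, 1, 0> = -g1 + 3g2 - 2g3, so column 1 is <-1, 3, -2>.
Repeating for g2, g3 and assembling the columns gives [[-1, -3, 1], [3, -3, -3], [-2, -2, 1]].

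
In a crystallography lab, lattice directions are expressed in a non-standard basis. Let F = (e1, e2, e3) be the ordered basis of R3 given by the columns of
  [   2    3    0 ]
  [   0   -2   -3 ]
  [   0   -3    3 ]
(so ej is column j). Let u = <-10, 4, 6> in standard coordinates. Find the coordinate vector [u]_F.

<-2, -2, 0>

Write u = c_1 e1 + ... + c_3 e3 and solve for the c_i.
Gaussian elimination on [M | u] yields c = (-2, -2, 0).
Check: -2e1 - 2e2 + 0·e3 = <-10, 4, 6>.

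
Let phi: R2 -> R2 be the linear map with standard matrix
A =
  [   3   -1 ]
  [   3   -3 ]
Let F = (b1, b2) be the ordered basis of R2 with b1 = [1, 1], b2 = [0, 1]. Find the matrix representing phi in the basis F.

[[2, -1], [-2, -2]]

With P the matrix whose columns are b1, b2, [phi]_F = P^(-1) A P.
Column by column: phi(b1) = A b1 = [2, 0]; its F-coordinates [2, -2] give column 1.
Continuing for each basis vector yields [phi]_F = [[2, -1], [-2, -2]].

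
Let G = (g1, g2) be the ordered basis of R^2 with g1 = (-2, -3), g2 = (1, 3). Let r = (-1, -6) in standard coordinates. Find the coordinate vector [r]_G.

Write r = c_1 g1 + c_2 g2 and solve for the c_i.
System: -2c_1 + c_2 = -1, -3c_1 + 3c_2 = -6; solving gives c_1 = -1, c_2 = -3.
Check: -g1 - 3g2 = (-1, -6).

(-1, -3)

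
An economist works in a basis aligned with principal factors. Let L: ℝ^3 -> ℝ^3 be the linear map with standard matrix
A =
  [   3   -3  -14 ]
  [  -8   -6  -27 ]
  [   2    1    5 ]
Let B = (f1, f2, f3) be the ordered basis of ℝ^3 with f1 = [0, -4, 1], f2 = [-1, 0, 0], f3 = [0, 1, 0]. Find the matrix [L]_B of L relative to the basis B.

Let P have columns f1, ..., f3. Then [L]_B = P^(-1) A P.
Here det P = -1, so P^(-1) is integer; computing A P first and then P^(-1)(A P) gives [[1, -2, 1], [2, 3, 3], [1, 0, -2]].

[[1, -2, 1], [2, 3, 3], [1, 0, -2]]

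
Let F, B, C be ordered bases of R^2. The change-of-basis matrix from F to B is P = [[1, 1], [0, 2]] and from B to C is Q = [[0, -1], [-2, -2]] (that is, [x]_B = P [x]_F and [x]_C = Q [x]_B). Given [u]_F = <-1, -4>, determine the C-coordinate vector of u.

<8, 26>

First [u]_B = P [u]_F = <-5, -8>.
Then [u]_C = Q [u]_B = <8, 26>.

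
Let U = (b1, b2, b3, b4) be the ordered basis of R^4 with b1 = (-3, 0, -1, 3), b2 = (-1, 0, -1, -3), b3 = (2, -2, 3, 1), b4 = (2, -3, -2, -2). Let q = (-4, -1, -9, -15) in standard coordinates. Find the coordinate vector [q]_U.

(0, 4, -1, 1)

Write q = c_1 b1 + ... + c_4 b4 and solve for the c_i.
Row-reducing the augmented matrix [M | q] gives c = (0, 4, -1, 1).
Check: 0·b1 + 4b2 - b3 + b4 = (-4, -1, -9, -15).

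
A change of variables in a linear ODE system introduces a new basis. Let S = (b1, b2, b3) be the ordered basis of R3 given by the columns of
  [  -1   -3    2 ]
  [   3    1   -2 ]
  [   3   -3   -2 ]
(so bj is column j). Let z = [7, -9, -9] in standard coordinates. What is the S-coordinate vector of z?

[-1, 0, 3]

We seek scalars with c_1 b1 + ... + c_3 b3 = z; equivalently solve M c = z where the columns of M are b1, ..., b3.
Row-reducing the augmented matrix [M | z] gives c = (-1, 0, 3).
Check: -b1 + 0·b2 + 3b3 = [7, -9, -9].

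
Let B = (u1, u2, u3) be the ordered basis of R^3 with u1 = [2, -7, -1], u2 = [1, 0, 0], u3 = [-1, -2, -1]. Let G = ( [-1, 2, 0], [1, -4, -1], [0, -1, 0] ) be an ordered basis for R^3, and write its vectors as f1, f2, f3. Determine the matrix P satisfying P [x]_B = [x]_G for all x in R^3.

[[-1, -1, 2], [1, 0, 1], [1, -2, 2]]

Take x = uj: its B-coordinates are the j-th standard unit vector, so P e_j — column j of P — equals [uj]_G.
u1 = -f1 + f2 + f3, giving column 1 = [-1, 1, 1]; repeating for each j gives P = [[-1, -1, 2], [1, 0, 1], [1, -2, 2]].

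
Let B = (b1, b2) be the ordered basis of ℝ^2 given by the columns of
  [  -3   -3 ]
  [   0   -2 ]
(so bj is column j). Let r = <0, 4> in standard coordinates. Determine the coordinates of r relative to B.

<2, -2>

We seek scalars with c_1 b1 + c_2 b2 = r; equivalently solve M c = r where the columns of M are b1, b2.
System: -3c_1 - 3c_2 = 0, 0c_1 - 2c_2 = 4; solving gives c_1 = 2, c_2 = -2.
Check: 2b1 - 2b2 = <0, 4>.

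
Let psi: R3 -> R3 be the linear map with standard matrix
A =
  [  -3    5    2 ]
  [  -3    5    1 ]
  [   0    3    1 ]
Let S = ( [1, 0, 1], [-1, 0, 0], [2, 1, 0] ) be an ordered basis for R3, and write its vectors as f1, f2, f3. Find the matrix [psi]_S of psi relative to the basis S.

Let P have columns f1, ..., f3. Then [psi]_S = P^(-1) A P.
Here det P = -1, so P^(-1) is integer; computing A P first and then P^(-1)(A P) gives [[1, 0, 3], [-2, 3, 2], [-2, 3, -1]].

[[1, 0, 3], [-2, 3, 2], [-2, 3, -1]]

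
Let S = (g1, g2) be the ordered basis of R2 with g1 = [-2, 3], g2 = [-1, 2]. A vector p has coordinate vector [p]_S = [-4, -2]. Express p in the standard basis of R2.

[10, -16]

The coordinates say p = -4g1 - 2g2; adding the scaled basis vectors gives [10, -16].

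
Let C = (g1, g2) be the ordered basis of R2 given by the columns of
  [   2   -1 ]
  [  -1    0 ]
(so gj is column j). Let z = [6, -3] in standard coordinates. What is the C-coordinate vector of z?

[z]_C is the unique c with M c = z, where M has columns g1, g2.
System: 2c_1 - c_2 = 6, -c_1 + 0c_2 = -3; solving gives c_1 = 3, c_2 = 0.
Check: 3g1 + 0·g2 = [6, -3].

[3, 0]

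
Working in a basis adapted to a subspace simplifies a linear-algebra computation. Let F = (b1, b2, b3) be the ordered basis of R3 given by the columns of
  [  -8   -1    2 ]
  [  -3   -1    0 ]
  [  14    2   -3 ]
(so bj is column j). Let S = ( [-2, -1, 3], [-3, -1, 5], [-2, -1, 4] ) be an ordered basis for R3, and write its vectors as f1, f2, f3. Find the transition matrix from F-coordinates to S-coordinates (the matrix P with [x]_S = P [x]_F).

[[0, 1, 1], [2, -1, -2], [1, 1, 1]]

Column j of P is [bj]_S, since P maps F-coordinates to S-coordinates.
Expressing b1 in S: b1 = 0·f1 + 2f2 + f3, so column 1 of P is [0, 2, 1].
Doing the same for each bj gives P = [[0, 1, 1], [2, -1, -2], [1, 1, 1]].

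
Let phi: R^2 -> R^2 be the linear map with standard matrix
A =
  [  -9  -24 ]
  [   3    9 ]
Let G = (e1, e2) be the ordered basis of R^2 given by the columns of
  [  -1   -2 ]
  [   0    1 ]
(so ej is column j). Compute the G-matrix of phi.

[[-3, 0], [-3, 3]]

With P the matrix whose columns are e1, e2, [phi]_G = P^(-1) A P.
Column by column: phi(e1) = A e1 = (9, -3); its G-coordinates (-3, -3) give column 1.
Continuing for each basis vector yields [phi]_G = [[-3, 0], [-3, 3]].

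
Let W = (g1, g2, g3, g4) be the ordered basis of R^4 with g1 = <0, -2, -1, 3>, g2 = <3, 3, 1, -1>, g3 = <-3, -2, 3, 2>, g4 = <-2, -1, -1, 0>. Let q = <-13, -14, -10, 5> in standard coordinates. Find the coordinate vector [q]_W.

We seek scalars with c_1 g1 + ... + c_4 g4 = q; equivalently solve M c = q where the columns of M are g1, ..., g4.
Gaussian elimination on [M | q] yields c = (1, -4, -1, 2).
Check: g1 - 4g2 - g3 + 2g4 = <-13, -14, -10, 5>.

<1, -4, -1, 2>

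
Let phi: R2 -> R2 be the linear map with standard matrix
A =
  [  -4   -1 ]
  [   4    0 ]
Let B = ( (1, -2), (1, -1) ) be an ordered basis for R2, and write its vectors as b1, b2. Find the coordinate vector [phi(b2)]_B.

Compute phi(b2) = A b2 = (-3, 4) in standard coordinates.
Then write this in B-coordinates: solve for y in y_1 b1 + y_2 b2 = (-3, 4).
This gives y = (-1, -2), which is column 2 of [phi]_B.

(-1, -2)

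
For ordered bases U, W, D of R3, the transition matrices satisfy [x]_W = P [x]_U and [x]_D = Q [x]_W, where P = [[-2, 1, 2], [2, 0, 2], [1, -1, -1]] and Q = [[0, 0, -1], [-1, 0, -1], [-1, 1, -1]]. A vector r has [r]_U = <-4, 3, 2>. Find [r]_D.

First [r]_W = P [r]_U = <15, -4, -9>.
Then [r]_D = Q [r]_W = <9, -6, -10>.

<9, -6, -10>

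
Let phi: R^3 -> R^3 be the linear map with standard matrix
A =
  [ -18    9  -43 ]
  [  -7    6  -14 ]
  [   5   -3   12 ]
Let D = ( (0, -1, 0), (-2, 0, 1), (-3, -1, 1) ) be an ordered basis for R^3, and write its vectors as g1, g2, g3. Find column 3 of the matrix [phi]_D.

(1, 2, -2)

Column 3 of [phi]_D is the D-coordinate vector of phi(g3).
In standard coordinates phi(g3) = A g3 = (2, 1, 0).
Converting to D: (2, 1, 0) = g1 + 2g2 - 2g3, so the coordinate vector is (1, 2, -2).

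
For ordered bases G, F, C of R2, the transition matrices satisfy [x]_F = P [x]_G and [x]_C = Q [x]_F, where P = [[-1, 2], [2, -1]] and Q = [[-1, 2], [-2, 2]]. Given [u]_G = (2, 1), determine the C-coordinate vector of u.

First [u]_F = P [u]_G = (0, 3).
Then [u]_C = Q [u]_F = (6, 6).

(6, 6)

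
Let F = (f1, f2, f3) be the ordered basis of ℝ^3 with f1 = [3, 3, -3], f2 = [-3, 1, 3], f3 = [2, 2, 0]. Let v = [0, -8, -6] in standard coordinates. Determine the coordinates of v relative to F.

[0, -2, -3]

Write v = c_1 f1 + ... + c_3 f3 and solve for the c_i.
Row-reducing the augmented matrix [M | v] gives c = (0, -2, -3).
Check: 0·f1 - 2f2 - 3f3 = [0, -8, -6].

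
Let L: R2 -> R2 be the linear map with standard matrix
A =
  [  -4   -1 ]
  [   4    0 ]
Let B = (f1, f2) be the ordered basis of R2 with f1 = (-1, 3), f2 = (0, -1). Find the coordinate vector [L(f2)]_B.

(-1, -3)

Compute L(f2) = A f2 = (1, 0) in standard coordinates.
Then write this in B-coordinates: solve for y in y_1 f1 + y_2 f2 = (1, 0).
This gives y = (-1, -3), which is column 2 of [L]_B.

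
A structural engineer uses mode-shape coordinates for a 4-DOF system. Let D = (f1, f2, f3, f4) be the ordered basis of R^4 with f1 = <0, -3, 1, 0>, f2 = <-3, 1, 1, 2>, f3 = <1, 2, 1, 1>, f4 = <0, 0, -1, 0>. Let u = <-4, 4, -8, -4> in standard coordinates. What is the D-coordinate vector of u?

<-4, 0, -4, 0>

We seek scalars with c_1 f1 + ... + c_4 f4 = u; equivalently solve M c = u where the columns of M are f1, ..., f4.
Solving this 4x4 system gives c = (-4, 0, -4, 0).
Check: -4f1 + 0·f2 - 4f3 + 0·f4 = <-4, 4, -8, -4>.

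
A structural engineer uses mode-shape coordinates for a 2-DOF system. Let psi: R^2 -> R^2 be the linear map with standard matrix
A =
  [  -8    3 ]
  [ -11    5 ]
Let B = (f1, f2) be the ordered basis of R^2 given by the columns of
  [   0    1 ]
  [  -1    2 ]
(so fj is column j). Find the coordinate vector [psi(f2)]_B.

<-3, -2>

Compute psi(f2) = A f2 = <-2, -1> in standard coordinates.
Then write this in B-coordinates: solve for y in y_1 f1 + y_2 f2 = <-2, -1>.
This gives y = <-3, -2>, which is column 2 of [psi]_B.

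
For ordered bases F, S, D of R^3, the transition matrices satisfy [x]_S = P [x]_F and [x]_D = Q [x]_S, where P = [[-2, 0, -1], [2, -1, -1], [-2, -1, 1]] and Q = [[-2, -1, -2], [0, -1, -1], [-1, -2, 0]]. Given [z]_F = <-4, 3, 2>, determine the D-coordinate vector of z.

Apply P to get S-coordinates <6, -13, 7>, then Q to get D-coordinates.
The result is [z]_D = <-13, 6, 20>.

<-13, 6, 20>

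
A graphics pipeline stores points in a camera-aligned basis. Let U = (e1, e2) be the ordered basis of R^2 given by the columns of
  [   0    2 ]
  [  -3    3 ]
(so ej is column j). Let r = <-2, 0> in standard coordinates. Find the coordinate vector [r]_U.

We seek scalars with c_1 e1 + c_2 e2 = r; equivalently solve M c = r where the columns of M are e1, e2.
System: 0c_1 + 2c_2 = -2, -3c_1 + 3c_2 = 0; solving gives c_1 = -1, c_2 = -1.
Check: -e1 - e2 = <-2, 0>.

<-1, -1>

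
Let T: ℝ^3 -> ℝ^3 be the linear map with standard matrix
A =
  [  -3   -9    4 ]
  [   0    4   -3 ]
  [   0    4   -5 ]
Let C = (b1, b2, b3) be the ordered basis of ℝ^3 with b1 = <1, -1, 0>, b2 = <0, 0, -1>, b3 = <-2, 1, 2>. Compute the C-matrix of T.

[[2, -2, -1], [0, -3, 0], [-2, 1, -3]]

With P the matrix whose columns are b1, ..., b3, [T]_C = P^(-1) A P.
Column by column: T(b1) = A b1 = <6, -4, -4>; its C-coordinates <2, 0, -2> give column 1.
Continuing for each basis vector yields [T]_C = [[2, -2, -1], [0, -3, 0], [-2, 1, -3]].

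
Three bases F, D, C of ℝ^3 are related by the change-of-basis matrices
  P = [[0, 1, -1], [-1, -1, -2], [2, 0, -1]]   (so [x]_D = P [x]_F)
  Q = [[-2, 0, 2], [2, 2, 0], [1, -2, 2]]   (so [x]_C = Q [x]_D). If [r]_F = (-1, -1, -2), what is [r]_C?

Apply P to get D-coordinates (1, 6, 0), then Q to get C-coordinates.
The result is [r]_C = (-2, 14, -11).

(-2, 14, -11)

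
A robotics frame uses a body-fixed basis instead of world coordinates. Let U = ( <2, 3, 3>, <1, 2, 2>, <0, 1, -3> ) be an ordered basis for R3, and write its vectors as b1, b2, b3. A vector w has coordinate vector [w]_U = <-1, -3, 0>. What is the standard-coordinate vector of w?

By definition w = -b1 - 3b2 + 0·b3.
Summing componentwise gives <-5, -9, -9>.

<-5, -9, -9>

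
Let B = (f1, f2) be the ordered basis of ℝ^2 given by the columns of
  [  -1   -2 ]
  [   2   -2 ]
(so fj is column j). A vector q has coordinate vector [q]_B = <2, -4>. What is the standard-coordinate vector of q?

<6, 12>

The coordinates say q = 2f1 - 4f2; adding the scaled basis vectors gives <6, 12>.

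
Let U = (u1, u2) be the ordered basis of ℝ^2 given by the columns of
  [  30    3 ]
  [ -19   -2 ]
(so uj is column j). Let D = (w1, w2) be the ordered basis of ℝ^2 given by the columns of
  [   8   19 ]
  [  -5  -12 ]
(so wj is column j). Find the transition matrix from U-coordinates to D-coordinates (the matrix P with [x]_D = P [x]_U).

[[-1, -2], [2, 1]]

Column j of P is [uj]_D, since P maps U-coordinates to D-coordinates.
Expressing u1 in D: u1 = -w1 + 2w2, so column 1 of P is (-1, 2).
Doing the same for each uj gives P = [[-1, -2], [2, 1]].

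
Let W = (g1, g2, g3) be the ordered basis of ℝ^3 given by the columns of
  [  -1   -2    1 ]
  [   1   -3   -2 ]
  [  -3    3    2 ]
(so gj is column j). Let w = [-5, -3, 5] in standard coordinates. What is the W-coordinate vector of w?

[-1, 2, -2]

[w]_W is the unique c with M c = w, where M has columns g1, ..., g3.
Solving this 3x3 system gives c = (-1, 2, -2).
Check: -g1 + 2g2 - 2g3 = [-5, -3, 5].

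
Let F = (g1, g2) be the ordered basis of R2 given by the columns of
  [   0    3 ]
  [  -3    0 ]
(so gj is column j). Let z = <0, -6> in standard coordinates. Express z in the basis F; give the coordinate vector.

We seek scalars with c_1 g1 + c_2 g2 = z; equivalently solve M c = z where the columns of M are g1, g2.
System: 0c_1 + 3c_2 = 0, -3c_1 + 0c_2 = -6; solving gives c_1 = 2, c_2 = 0.
Check: 2g1 + 0·g2 = <0, -6>.

<2, 0>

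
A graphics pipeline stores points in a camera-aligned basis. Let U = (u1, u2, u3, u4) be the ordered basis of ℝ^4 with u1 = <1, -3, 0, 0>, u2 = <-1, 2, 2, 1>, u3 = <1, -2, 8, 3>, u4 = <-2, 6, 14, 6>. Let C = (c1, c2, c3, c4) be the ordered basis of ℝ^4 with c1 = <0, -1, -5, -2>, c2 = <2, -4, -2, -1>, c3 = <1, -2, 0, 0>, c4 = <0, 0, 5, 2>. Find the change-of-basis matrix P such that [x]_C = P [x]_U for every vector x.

Let M have columns uj and N have columns cj. Then for every x, N [x]_C = x = M [x]_U, so P = N^(-1) M.
Since det N = -1, N^(-1) has integer entries; multiplying gives P = [[1, 0, 0, -2], [0, -1, 1, -2], [1, 1, -1, 2], [1, 0, 2, 0]].

[[1, 0, 0, -2], [0, -1, 1, -2], [1, 1, -1, 2], [1, 0, 2, 0]]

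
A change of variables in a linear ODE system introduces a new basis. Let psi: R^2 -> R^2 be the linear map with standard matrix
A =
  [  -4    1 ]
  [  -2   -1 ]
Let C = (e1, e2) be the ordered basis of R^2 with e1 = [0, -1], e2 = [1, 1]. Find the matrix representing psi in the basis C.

[[-2, 0], [-1, -3]]

The j-th column of [psi]_C is [psi(ej)]_C.
psi(e1) = A e1 = [-1, 1] = -2e1 - e2, so column 1 is [-2, -1].
Repeating for e2 and assembling the columns gives [[-2, 0], [-1, -3]].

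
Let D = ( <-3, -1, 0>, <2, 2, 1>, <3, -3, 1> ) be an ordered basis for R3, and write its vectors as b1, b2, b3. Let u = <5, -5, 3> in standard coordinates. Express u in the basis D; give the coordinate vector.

<1, 1, 2>

We seek scalars with c_1 b1 + ... + c_3 b3 = u; equivalently solve M c = u where the columns of M are b1, ..., b3.
Solving this 3x3 system gives c = (1, 1, 2).
Check: b1 + b2 + 2b3 = <5, -5, 3>.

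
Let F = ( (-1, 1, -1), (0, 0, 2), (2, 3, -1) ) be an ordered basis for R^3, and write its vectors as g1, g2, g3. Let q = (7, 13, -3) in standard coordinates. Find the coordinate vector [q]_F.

Write q = c_1 g1 + ... + c_3 g3 and solve for the c_i.
Row-reducing the augmented matrix [M | q] gives c = (1, 1, 4).
Check: g1 + g2 + 4g3 = (7, 13, -3).

(1, 1, 4)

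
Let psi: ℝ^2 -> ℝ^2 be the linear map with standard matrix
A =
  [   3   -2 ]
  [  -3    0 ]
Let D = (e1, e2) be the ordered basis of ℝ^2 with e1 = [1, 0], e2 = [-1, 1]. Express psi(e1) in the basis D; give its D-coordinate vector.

Compute psi(e1) = A e1 = [3, -3] in standard coordinates.
Then write this in D-coordinates: solve for y in y_1 e1 + y_2 e2 = [3, -3].
This gives y = [0, -3], which is column 1 of [psi]_D.

[0, -3]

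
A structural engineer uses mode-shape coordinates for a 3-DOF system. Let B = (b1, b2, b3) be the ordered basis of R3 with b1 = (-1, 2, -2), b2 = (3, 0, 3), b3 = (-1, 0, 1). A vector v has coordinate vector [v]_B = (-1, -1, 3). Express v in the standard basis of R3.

By definition v = -b1 - b2 + 3b3.
Summing componentwise gives (-5, -2, 2).

(-5, -2, 2)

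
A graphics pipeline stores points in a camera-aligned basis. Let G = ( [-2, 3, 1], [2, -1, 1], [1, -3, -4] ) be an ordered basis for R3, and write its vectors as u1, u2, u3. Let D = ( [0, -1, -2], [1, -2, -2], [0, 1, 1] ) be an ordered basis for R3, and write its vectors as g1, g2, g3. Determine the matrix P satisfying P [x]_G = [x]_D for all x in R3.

[[2, -2, 1], [-2, 2, 1], [1, 1, 0]]

Column j of P is [uj]_D, since P maps G-coordinates to D-coordinates.
Expressing u1 in D: u1 = 2g1 - 2g2 + g3, so column 1 of P is [2, -2, 1].
Doing the same for each uj gives P = [[2, -2, 1], [-2, 2, 1], [1, 1, 0]].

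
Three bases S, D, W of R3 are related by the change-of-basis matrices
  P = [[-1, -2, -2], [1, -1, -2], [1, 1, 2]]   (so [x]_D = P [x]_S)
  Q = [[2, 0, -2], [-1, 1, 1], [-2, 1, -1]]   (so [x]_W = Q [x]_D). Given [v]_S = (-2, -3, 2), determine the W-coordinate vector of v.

First [v]_D = P [v]_S = (4, -3, -1).
Then [v]_W = Q [v]_D = (10, -8, -10).

(10, -8, -10)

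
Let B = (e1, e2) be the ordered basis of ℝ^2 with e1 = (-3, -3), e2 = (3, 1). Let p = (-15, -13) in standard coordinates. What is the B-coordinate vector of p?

[p]_B is the unique c with M c = p, where M has columns e1, e2.
System: -3c_1 + 3c_2 = -15, -3c_1 + c_2 = -13; solving gives c_1 = 4, c_2 = -1.
Check: 4e1 - e2 = (-15, -13).

(4, -1)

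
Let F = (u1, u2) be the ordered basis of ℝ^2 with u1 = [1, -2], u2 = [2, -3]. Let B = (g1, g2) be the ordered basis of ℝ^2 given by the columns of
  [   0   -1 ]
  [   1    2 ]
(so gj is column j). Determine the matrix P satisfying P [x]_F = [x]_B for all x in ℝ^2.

[[0, 1], [-1, -2]]

Let M have columns uj and N have columns gj. Then for every x, N [x]_B = x = M [x]_F, so P = N^(-1) M.
Since det N = 1, N^(-1) has integer entries; multiplying gives P = [[0, 1], [-1, -2]].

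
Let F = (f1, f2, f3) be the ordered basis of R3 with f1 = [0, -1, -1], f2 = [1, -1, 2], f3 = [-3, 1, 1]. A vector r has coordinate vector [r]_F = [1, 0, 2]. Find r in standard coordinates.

By definition r = f1 + 0·f2 + 2f3.
Summing componentwise gives [-6, 1, 1].

[-6, 1, 1]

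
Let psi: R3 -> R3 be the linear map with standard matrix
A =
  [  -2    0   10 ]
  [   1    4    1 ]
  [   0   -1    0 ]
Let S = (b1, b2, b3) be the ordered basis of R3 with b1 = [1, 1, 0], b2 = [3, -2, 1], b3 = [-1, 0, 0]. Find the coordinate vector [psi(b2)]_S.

Compute psi(b2) = A b2 = [4, -4, 2] in standard coordinates.
Then write this in S-coordinates: solve for y in y_1 b1 + ... + y_3 b3 = [4, -4, 2].
This gives y = [0, 2, 2], which is column 2 of [psi]_S.

[0, 2, 2]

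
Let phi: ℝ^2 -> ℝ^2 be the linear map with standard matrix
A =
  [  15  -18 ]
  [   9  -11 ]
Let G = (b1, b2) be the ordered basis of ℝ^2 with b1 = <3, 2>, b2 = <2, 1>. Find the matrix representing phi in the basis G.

[[1, 2], [3, 3]]

With P the matrix whose columns are b1, b2, [phi]_G = P^(-1) A P.
Column by column: phi(b1) = A b1 = <9, 5>; its G-coordinates <1, 3> give column 1.
Continuing for each basis vector yields [phi]_G = [[1, 2], [3, 3]].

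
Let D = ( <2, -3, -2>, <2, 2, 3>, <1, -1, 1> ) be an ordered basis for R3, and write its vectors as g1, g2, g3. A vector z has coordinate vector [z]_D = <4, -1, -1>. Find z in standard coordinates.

By definition z = 4g1 - g2 - g3.
Summing componentwise gives <5, -13, -12>.

<5, -13, -12>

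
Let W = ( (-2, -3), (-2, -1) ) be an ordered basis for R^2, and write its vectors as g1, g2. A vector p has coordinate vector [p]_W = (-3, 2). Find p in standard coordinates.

(2, 7)

By definition p = -3g1 + 2g2.
Summing componentwise gives (2, 7).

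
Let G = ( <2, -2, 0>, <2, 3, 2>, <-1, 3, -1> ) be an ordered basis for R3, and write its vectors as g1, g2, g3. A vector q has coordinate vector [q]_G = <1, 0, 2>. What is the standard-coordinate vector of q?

<0, 4, -2>

q = M [q]_G, where M has columns g1, ..., g3.
Carrying out the matrix-vector product, q = <0, 4, -2>.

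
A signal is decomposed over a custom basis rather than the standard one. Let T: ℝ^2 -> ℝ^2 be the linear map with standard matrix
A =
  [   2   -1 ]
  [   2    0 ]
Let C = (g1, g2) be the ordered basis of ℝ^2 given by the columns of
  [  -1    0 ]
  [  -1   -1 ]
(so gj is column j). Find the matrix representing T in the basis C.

With P the matrix whose columns are g1, g2, [T]_C = P^(-1) A P.
Column by column: T(g1) = A g1 = (-1, -2); its C-coordinates (1, 1) give column 1.
Continuing for each basis vector yields [T]_C = [[1, -1], [1, 1]].

[[1, -1], [1, 1]]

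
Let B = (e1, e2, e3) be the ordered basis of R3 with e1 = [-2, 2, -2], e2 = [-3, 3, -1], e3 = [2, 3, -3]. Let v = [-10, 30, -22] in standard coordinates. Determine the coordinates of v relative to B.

[3, 4, 4]

Write v = c_1 e1 + ... + c_3 e3 and solve for the c_i.
Row-reducing the augmented matrix [M | v] gives c = (3, 4, 4).
Check: 3e1 + 4e2 + 4e3 = [-10, 30, -22].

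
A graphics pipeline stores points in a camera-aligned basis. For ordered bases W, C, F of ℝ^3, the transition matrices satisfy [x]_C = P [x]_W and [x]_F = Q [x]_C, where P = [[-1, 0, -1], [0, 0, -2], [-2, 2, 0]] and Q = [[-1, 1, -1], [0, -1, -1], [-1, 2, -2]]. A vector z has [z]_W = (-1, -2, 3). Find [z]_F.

(-2, 8, -6)

Apply P to get C-coordinates (-2, -6, -2), then Q to get F-coordinates.
The result is [z]_F = (-2, 8, -6).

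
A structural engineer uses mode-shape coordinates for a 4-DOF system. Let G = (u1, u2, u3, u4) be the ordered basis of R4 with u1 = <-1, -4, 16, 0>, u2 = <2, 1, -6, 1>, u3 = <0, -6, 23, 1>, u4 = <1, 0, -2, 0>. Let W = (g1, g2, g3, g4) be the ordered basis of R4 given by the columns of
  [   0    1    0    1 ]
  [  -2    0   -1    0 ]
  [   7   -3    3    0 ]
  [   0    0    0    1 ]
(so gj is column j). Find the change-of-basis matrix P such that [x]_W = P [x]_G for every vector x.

[[1, 0, 2, 1], [-1, 1, -1, 1], [2, -1, 2, -2], [0, 1, 1, 0]]

Column j of P is [uj]_W, since P maps G-coordinates to W-coordinates.
Expressing u1 in W: u1 = g1 - g2 + 2g3 + 0·g4, so column 1 of P is <1, -1, 2, 0>.
Doing the same for each uj gives P = [[1, 0, 2, 1], [-1, 1, -1, 1], [2, -1, 2, -2], [0, 1, 1, 0]].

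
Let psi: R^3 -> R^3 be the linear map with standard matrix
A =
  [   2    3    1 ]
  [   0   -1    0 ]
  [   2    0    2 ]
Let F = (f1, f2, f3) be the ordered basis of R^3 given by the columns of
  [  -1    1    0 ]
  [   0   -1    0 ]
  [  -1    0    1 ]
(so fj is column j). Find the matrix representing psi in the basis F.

[[3, 0, -1], [0, -1, 0], [-1, 2, 1]]

With P the matrix whose columns are f1, ..., f3, [psi]_F = P^(-1) A P.
Column by column: psi(f1) = A f1 = (-3, 0, -4); its F-coordinates (3, 0, -1) give column 1.
Continuing for each basis vector yields [psi]_F = [[3, 0, -1], [0, -1, 0], [-1, 2, 1]].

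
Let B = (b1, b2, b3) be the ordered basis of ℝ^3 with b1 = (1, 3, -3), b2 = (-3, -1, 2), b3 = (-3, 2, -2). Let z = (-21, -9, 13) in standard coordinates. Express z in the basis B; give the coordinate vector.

We seek scalars with c_1 b1 + ... + c_3 b3 = z; equivalently solve M c = z where the columns of M are b1, ..., b3.
Row-reducing the augmented matrix [M | z] gives c = (-3, 4, 2).
Check: -3b1 + 4b2 + 2b3 = (-21, -9, 13).

(-3, 4, 2)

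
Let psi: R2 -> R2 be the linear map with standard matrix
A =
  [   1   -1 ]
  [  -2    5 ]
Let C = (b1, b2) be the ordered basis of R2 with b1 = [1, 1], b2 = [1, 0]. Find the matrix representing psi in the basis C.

With P the matrix whose columns are b1, b2, [psi]_C = P^(-1) A P.
Column by column: psi(b1) = A b1 = [0, 3]; its C-coordinates [3, -3] give column 1.
Continuing for each basis vector yields [psi]_C = [[3, -2], [-3, 3]].

[[3, -2], [-3, 3]]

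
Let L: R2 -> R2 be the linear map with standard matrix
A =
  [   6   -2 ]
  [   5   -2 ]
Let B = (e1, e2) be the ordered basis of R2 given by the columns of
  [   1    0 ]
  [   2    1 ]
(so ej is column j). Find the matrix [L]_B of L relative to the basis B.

The j-th column of [L]_B is [L(ej)]_B.
L(e1) = A e1 = <2, 1> = 2e1 - 3e2, so column 1 is <2, -3>.
Repeating for e2 and assembling the columns gives [[2, -2], [-3, 2]].

[[2, -2], [-3, 2]]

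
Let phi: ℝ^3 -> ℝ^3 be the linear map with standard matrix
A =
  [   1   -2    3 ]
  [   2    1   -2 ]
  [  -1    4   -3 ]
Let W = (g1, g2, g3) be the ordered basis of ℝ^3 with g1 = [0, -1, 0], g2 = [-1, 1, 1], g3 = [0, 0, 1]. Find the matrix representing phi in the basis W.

[[-1, 3, -1], [-2, 0, -3], [-2, 2, 0]]

The j-th column of [phi]_W is [phi(gj)]_W.
phi(g1) = A g1 = [2, -1, -4] = -g1 - 2g2 - 2g3, so column 1 is [-1, -2, -2].
Repeating for g2, g3 and assembling the columns gives [[-1, 3, -1], [-2, 0, -3], [-2, 2, 0]].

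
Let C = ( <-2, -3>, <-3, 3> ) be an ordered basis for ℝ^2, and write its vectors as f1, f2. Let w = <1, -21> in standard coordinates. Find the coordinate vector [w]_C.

<4, -3>

Write w = c_1 f1 + c_2 f2 and solve for the c_i.
System: -2c_1 - 3c_2 = 1, -3c_1 + 3c_2 = -21; solving gives c_1 = 4, c_2 = -3.
Check: 4f1 - 3f2 = <1, -21>.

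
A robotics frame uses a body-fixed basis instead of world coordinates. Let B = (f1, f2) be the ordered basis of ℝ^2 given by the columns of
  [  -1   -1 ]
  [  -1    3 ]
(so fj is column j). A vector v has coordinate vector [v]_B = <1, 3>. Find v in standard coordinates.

<-4, 8>

By definition v = f1 + 3f2.
Summing componentwise gives <-4, 8>.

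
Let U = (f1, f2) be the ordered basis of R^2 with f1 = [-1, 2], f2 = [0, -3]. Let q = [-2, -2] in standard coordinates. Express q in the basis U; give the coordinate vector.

[2, 2]

We seek scalars with c_1 f1 + c_2 f2 = q; equivalently solve M c = q where the columns of M are f1, f2.
System: -c_1 + 0c_2 = -2, 2c_1 - 3c_2 = -2; solving gives c_1 = 2, c_2 = 2.
Check: 2f1 + 2f2 = [-2, -2].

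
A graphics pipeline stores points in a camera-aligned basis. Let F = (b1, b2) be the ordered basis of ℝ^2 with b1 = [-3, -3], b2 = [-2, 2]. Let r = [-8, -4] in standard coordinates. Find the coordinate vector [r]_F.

We seek scalars with c_1 b1 + c_2 b2 = r; equivalently solve M c = r where the columns of M are b1, b2.
System: -3c_1 - 2c_2 = -8, -3c_1 + 2c_2 = -4; solving gives c_1 = 2, c_2 = 1.
Check: 2b1 + b2 = [-8, -4].

[2, 1]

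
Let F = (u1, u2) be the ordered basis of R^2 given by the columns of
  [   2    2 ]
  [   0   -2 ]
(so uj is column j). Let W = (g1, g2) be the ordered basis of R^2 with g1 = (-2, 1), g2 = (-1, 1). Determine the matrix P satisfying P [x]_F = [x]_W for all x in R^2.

[[-2, 0], [2, -2]]

Let M have columns uj and N have columns gj. Then for every x, N [x]_W = x = M [x]_F, so P = N^(-1) M.
Since det N = -1, N^(-1) has integer entries; multiplying gives P = [[-2, 0], [2, -2]].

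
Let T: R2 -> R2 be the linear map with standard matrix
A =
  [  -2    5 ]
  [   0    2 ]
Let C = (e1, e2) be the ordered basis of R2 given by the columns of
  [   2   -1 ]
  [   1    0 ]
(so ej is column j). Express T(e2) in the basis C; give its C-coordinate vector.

<0, -2>

Column 2 of [T]_C is the C-coordinate vector of T(e2).
In standard coordinates T(e2) = A e2 = <2, 0>.
Converting to C: <2, 0> = 0·e1 - 2e2, so the coordinate vector is <0, -2>.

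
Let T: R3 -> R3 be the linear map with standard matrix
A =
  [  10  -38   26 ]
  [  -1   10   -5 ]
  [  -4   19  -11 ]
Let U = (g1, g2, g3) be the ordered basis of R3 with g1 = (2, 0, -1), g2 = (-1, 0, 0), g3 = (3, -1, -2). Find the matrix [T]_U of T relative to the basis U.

[[3, -2, 3], [3, 3, -1], [-3, -1, 3]]

With P the matrix whose columns are g1, ..., g3, [T]_U = P^(-1) A P.
Column by column: T(g1) = A g1 = (-6, 3, 3); its U-coordinates (3, 3, -3) give column 1.
Continuing for each basis vector yields [T]_U = [[3, -2, 3], [3, 3, -1], [-3, -1, 3]].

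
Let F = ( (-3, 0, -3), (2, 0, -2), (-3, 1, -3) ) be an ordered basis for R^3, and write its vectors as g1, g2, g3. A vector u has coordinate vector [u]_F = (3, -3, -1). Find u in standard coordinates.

(-12, -1, 0)

The coordinates say u = 3g1 - 3g2 - g3; adding the scaled basis vectors gives (-12, -1, 0).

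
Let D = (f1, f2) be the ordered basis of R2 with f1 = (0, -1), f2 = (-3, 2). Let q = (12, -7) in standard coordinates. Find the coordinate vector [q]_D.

(-1, -4)

[q]_D is the unique c with M c = q, where M has columns f1, f2.
System: 0c_1 - 3c_2 = 12, -c_1 + 2c_2 = -7; solving gives c_1 = -1, c_2 = -4.
Check: -f1 - 4f2 = (12, -7).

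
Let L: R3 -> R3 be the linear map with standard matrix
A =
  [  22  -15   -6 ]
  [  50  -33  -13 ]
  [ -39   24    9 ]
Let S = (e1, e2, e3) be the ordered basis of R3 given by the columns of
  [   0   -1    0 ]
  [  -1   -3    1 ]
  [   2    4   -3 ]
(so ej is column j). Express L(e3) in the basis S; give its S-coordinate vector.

Compute L(e3) = A e3 = <3, 6, -3> in standard coordinates.
Then write this in S-coordinates: solve for y in y_1 e1 + ... + y_3 e3 = <3, 6, -3>.
This gives y = <0, -3, -3>, which is column 3 of [L]_S.

<0, -3, -3>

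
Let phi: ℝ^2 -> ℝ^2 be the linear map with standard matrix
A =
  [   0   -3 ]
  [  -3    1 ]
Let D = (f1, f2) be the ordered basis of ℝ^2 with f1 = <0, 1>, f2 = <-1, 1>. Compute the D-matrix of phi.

[[-2, 1], [3, 3]]

The j-th column of [phi]_D is [phi(fj)]_D.
phi(f1) = A f1 = <-3, 1> = -2f1 + 3f2, so column 1 is <-2, 3>.
Repeating for f2 and assembling the columns gives [[-2, 1], [3, 3]].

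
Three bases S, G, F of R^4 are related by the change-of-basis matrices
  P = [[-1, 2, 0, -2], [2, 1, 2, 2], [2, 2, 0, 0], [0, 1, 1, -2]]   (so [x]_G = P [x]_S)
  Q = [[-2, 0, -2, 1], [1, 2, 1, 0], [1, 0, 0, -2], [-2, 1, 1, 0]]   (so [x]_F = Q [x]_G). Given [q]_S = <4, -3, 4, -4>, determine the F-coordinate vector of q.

<9, 10, -20, 11>

Apply P to get G-coordinates <-2, 5, 2, 9>, then Q to get F-coordinates.
The result is [q]_F = <9, 10, -20, 11>.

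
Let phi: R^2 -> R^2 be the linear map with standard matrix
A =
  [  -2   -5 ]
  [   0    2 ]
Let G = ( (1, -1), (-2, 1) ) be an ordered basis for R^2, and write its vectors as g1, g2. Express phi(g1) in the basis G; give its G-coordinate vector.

Compute phi(g1) = A g1 = (3, -2) in standard coordinates.
Then write this in G-coordinates: solve for y in y_1 g1 + y_2 g2 = (3, -2).
This gives y = (1, -1), which is column 1 of [phi]_G.

(1, -1)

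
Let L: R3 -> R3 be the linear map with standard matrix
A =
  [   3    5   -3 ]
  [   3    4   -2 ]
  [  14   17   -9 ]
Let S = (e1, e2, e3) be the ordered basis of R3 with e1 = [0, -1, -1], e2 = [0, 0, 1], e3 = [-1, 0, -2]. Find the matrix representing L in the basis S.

With P the matrix whose columns are e1, ..., e3, [L]_S = P^(-1) A P.
Column by column: L(e1) = A e1 = [-2, -2, -8]; its S-coordinates [2, -2, 2] give column 1.
Continuing for each basis vector yields [L]_S = [[2, 2, -1], [-2, -1, -3], [2, 3, -3]].

[[2, 2, -1], [-2, -1, -3], [2, 3, -3]]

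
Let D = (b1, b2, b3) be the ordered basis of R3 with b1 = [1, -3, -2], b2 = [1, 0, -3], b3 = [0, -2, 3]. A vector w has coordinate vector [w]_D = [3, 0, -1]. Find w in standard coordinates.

By definition w = 3b1 + 0·b2 - b3.
Summing componentwise gives [3, -7, -9].

[3, -7, -9]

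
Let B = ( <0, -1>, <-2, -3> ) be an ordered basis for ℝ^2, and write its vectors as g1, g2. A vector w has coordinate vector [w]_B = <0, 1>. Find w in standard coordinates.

w = M [w]_B, where M has columns g1, g2.
Carrying out the matrix-vector product, w = <-2, -3>.

<-2, -3>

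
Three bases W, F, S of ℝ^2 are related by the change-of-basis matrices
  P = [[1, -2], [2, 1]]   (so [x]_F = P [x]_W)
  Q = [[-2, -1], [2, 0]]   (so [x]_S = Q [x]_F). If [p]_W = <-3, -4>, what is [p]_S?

Apply P to get F-coordinates <5, -10>, then Q to get S-coordinates.
The result is [p]_S = <0, 10>.

<0, 10>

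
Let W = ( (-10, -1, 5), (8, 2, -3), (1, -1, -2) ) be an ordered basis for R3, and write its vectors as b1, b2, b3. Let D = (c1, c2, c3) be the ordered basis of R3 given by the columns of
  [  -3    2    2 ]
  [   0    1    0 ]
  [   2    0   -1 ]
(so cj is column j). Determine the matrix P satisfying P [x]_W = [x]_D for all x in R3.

[[2, -2, -1], [-1, 2, -1], [-1, -1, 0]]

Let M have columns bj and N have columns cj. Then for every x, N [x]_D = x = M [x]_W, so P = N^(-1) M.
Since det N = -1, N^(-1) has integer entries; multiplying gives P = [[2, -2, -1], [-1, 2, -1], [-1, -1, 0]].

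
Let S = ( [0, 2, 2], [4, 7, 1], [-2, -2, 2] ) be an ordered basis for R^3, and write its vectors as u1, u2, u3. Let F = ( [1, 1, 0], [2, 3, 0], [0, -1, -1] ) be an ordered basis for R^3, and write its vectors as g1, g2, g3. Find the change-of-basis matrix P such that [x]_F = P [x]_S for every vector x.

Let M have columns uj and N have columns gj. Then for every x, N [x]_F = x = M [x]_S, so P = N^(-1) M.
Since det N = -1, N^(-1) has integer entries; multiplying gives P = [[0, 0, 2], [0, 2, -2], [-2, -1, -2]].

[[0, 0, 2], [0, 2, -2], [-2, -1, -2]]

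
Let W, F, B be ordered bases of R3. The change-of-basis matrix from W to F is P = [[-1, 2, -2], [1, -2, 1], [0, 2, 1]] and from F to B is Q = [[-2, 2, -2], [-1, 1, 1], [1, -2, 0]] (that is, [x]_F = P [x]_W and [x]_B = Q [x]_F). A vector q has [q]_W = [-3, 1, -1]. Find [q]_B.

Apply P to get F-coordinates [7, -6, 1], then Q to get B-coordinates.
The result is [q]_B = [-28, -12, 19].

[-28, -12, 19]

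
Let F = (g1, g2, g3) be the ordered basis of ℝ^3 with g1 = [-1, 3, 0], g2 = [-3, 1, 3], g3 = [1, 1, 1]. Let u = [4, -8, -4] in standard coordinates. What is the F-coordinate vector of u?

[-2, -1, -1]

Write u = c_1 g1 + ... + c_3 g3 and solve for the c_i.
Gaussian elimination on [M | u] yields c = (-2, -1, -1).
Check: -2g1 - g2 - g3 = [4, -8, -4].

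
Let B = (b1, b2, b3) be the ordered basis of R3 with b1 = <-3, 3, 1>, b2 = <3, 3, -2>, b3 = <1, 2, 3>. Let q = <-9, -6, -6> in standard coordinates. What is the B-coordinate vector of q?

<1, -1, -3>

[q]_B is the unique c with M c = q, where M has columns b1, ..., b3.
Row-reducing the augmented matrix [M | q] gives c = (1, -1, -3).
Check: b1 - b2 - 3b3 = <-9, -6, -6>.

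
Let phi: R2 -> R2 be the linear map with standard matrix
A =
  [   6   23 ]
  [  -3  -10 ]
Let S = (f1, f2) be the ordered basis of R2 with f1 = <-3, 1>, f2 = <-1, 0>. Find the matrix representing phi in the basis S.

[[-1, 3], [-2, -3]]

With P the matrix whose columns are f1, f2, [phi]_S = P^(-1) A P.
Column by column: phi(f1) = A f1 = <5, -1>; its S-coordinates <-1, -2> give column 1.
Continuing for each basis vector yields [phi]_S = [[-1, 3], [-2, -3]].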